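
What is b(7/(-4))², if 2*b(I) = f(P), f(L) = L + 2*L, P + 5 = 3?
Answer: 9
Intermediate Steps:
P = -2 (P = -5 + 3 = -2)
f(L) = 3*L
b(I) = -3 (b(I) = (3*(-2))/2 = (½)*(-6) = -3)
b(7/(-4))² = (-3)² = 9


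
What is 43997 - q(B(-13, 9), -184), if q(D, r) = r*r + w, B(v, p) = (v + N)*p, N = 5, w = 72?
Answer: 10069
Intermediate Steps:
B(v, p) = p*(5 + v) (B(v, p) = (v + 5)*p = (5 + v)*p = p*(5 + v))
q(D, r) = 72 + r² (q(D, r) = r*r + 72 = r² + 72 = 72 + r²)
43997 - q(B(-13, 9), -184) = 43997 - (72 + (-184)²) = 43997 - (72 + 33856) = 43997 - 1*33928 = 43997 - 33928 = 10069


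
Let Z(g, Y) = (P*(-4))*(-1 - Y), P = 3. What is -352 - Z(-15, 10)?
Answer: -484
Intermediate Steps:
Z(g, Y) = 12 + 12*Y (Z(g, Y) = (3*(-4))*(-1 - Y) = -12*(-1 - Y) = 12 + 12*Y)
-352 - Z(-15, 10) = -352 - (12 + 12*10) = -352 - (12 + 120) = -352 - 1*132 = -352 - 132 = -484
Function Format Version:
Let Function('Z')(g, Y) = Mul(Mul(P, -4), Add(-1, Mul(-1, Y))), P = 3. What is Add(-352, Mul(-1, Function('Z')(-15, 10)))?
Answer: -484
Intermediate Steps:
Function('Z')(g, Y) = Add(12, Mul(12, Y)) (Function('Z')(g, Y) = Mul(Mul(3, -4), Add(-1, Mul(-1, Y))) = Mul(-12, Add(-1, Mul(-1, Y))) = Add(12, Mul(12, Y)))
Add(-352, Mul(-1, Function('Z')(-15, 10))) = Add(-352, Mul(-1, Add(12, Mul(12, 10)))) = Add(-352, Mul(-1, Add(12, 120))) = Add(-352, Mul(-1, 132)) = Add(-352, -132) = -484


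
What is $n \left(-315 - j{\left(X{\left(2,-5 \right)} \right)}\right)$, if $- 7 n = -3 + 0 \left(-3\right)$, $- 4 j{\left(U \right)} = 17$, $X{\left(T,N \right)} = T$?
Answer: $- \frac{3729}{28} \approx -133.18$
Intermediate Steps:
$j{\left(U \right)} = - \frac{17}{4}$ ($j{\left(U \right)} = \left(- \frac{1}{4}\right) 17 = - \frac{17}{4}$)
$n = \frac{3}{7}$ ($n = - \frac{-3 + 0 \left(-3\right)}{7} = - \frac{-3 + 0}{7} = \left(- \frac{1}{7}\right) \left(-3\right) = \frac{3}{7} \approx 0.42857$)
$n \left(-315 - j{\left(X{\left(2,-5 \right)} \right)}\right) = \frac{3 \left(-315 - - \frac{17}{4}\right)}{7} = \frac{3 \left(-315 + \frac{17}{4}\right)}{7} = \frac{3}{7} \left(- \frac{1243}{4}\right) = - \frac{3729}{28}$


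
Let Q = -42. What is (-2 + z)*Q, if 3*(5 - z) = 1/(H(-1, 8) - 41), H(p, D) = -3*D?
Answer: -8204/65 ≈ -126.22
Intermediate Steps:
z = 976/195 (z = 5 - 1/(3*(-3*8 - 41)) = 5 - 1/(3*(-24 - 41)) = 5 - ⅓/(-65) = 5 - ⅓*(-1/65) = 5 + 1/195 = 976/195 ≈ 5.0051)
(-2 + z)*Q = (-2 + 976/195)*(-42) = (586/195)*(-42) = -8204/65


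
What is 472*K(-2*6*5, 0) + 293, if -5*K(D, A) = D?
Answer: 5957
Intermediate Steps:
K(D, A) = -D/5
472*K(-2*6*5, 0) + 293 = 472*(-(-2*6)*5/5) + 293 = 472*(-(-12)*5/5) + 293 = 472*(-⅕*(-60)) + 293 = 472*12 + 293 = 5664 + 293 = 5957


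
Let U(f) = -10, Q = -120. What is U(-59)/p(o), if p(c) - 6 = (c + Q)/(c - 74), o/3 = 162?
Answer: -2060/1419 ≈ -1.4517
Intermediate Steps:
o = 486 (o = 3*162 = 486)
p(c) = 6 + (-120 + c)/(-74 + c) (p(c) = 6 + (c - 120)/(c - 74) = 6 + (-120 + c)/(-74 + c))
U(-59)/p(o) = -10*(-74 + 486)/(-564 + 7*486) = -10*412/(-564 + 3402) = -10/((1/412)*2838) = -10/1419/206 = -10*206/1419 = -2060/1419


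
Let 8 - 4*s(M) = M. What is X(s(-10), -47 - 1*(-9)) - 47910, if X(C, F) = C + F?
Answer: -95887/2 ≈ -47944.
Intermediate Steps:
s(M) = 2 - M/4
X(s(-10), -47 - 1*(-9)) - 47910 = ((2 - ¼*(-10)) + (-47 - 1*(-9))) - 47910 = ((2 + 5/2) + (-47 + 9)) - 47910 = (9/2 - 38) - 47910 = -67/2 - 47910 = -95887/2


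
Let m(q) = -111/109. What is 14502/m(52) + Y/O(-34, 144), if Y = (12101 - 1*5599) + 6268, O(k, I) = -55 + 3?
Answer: -13935801/962 ≈ -14486.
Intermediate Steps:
m(q) = -111/109 (m(q) = -111*1/109 = -111/109)
O(k, I) = -52
Y = 12770 (Y = (12101 - 5599) + 6268 = 6502 + 6268 = 12770)
14502/m(52) + Y/O(-34, 144) = 14502/(-111/109) + 12770/(-52) = 14502*(-109/111) + 12770*(-1/52) = -526906/37 - 6385/26 = -13935801/962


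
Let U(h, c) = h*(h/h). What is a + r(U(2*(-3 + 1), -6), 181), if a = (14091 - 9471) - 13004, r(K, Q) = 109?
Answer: -8275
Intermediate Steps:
U(h, c) = h (U(h, c) = h*1 = h)
a = -8384 (a = 4620 - 13004 = -8384)
a + r(U(2*(-3 + 1), -6), 181) = -8384 + 109 = -8275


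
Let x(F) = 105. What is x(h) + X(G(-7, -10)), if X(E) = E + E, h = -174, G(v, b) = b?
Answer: 85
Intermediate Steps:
X(E) = 2*E
x(h) + X(G(-7, -10)) = 105 + 2*(-10) = 105 - 20 = 85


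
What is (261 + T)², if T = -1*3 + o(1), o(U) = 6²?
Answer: 86436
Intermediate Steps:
o(U) = 36
T = 33 (T = -1*3 + 36 = -3 + 36 = 33)
(261 + T)² = (261 + 33)² = 294² = 86436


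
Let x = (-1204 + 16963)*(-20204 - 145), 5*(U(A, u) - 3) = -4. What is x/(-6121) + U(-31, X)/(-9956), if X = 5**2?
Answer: 15963444906649/304703380 ≈ 52390.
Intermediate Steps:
X = 25
U(A, u) = 11/5 (U(A, u) = 3 + (1/5)*(-4) = 3 - 4/5 = 11/5)
x = -320679891 (x = 15759*(-20349) = -320679891)
x/(-6121) + U(-31, X)/(-9956) = -320679891/(-6121) + (11/5)/(-9956) = -320679891*(-1/6121) + (11/5)*(-1/9956) = 320679891/6121 - 11/49780 = 15963444906649/304703380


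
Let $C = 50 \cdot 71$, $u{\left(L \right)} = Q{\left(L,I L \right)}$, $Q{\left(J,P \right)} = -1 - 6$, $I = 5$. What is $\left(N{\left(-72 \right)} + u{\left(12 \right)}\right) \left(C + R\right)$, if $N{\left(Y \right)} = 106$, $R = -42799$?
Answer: $-3885651$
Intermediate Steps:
$Q{\left(J,P \right)} = -7$
$u{\left(L \right)} = -7$
$C = 3550$
$\left(N{\left(-72 \right)} + u{\left(12 \right)}\right) \left(C + R\right) = \left(106 - 7\right) \left(3550 - 42799\right) = 99 \left(-39249\right) = -3885651$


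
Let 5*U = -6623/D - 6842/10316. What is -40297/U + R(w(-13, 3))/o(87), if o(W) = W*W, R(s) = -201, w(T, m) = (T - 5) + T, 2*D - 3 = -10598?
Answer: -27780643581745541/80931212079 ≈ -3.4326e+5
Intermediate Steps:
D = -10595/2 (D = 3/2 + (½)*(-10598) = 3/2 - 5299 = -10595/2 ≈ -5297.5)
U = 32077373/273245050 (U = (-6623/(-10595/2) - 6842/10316)/5 = (-6623*(-2/10595) - 6842*1/10316)/5 = (13246/10595 - 3421/5158)/5 = (⅕)*(32077373/54649010) = 32077373/273245050 ≈ 0.11739)
w(T, m) = -5 + 2*T (w(T, m) = (-5 + T) + T = -5 + 2*T)
o(W) = W²
-40297/U + R(w(-13, 3))/o(87) = -40297/32077373/273245050 - 201/(87²) = -40297*273245050/32077373 - 201/7569 = -11010955779850/32077373 - 201*1/7569 = -11010955779850/32077373 - 67/2523 = -27780643581745541/80931212079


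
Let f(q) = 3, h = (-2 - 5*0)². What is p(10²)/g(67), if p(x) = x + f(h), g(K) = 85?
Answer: 103/85 ≈ 1.2118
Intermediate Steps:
h = 4 (h = (-2 + 0)² = (-2)² = 4)
p(x) = 3 + x (p(x) = x + 3 = 3 + x)
p(10²)/g(67) = (3 + 10²)/85 = (3 + 100)*(1/85) = 103*(1/85) = 103/85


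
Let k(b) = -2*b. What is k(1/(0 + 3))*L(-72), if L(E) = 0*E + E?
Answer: 48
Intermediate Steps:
L(E) = E (L(E) = 0 + E = E)
k(1/(0 + 3))*L(-72) = -2/(0 + 3)*(-72) = -2/3*(-72) = 48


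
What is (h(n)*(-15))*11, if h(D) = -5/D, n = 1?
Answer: 825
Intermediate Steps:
(h(n)*(-15))*11 = (-5/1*(-15))*11 = (-5*1*(-15))*11 = -5*(-15)*11 = 75*11 = 825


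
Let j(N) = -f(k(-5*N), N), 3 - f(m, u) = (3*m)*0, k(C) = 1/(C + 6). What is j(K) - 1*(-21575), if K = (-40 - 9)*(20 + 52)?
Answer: 21572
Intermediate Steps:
k(C) = 1/(6 + C)
f(m, u) = 3 (f(m, u) = 3 - 3*m*0 = 3 - 1*0 = 3 + 0 = 3)
K = -3528 (K = -49*72 = -3528)
j(N) = -3 (j(N) = -1*3 = -3)
j(K) - 1*(-21575) = -3 - 1*(-21575) = -3 + 21575 = 21572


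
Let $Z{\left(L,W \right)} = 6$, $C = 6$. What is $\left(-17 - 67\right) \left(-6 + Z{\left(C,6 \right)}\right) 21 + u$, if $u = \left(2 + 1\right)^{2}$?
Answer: $9$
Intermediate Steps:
$u = 9$ ($u = 3^{2} = 9$)
$\left(-17 - 67\right) \left(-6 + Z{\left(C,6 \right)}\right) 21 + u = \left(-17 - 67\right) \left(-6 + 6\right) 21 + 9 = \left(-84\right) 0 \cdot 21 + 9 = 0 \cdot 21 + 9 = 0 + 9 = 9$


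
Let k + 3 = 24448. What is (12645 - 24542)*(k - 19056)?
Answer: -64112933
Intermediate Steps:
k = 24445 (k = -3 + 24448 = 24445)
(12645 - 24542)*(k - 19056) = (12645 - 24542)*(24445 - 19056) = -11897*5389 = -64112933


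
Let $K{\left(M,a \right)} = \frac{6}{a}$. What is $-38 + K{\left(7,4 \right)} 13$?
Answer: $- \frac{37}{2} \approx -18.5$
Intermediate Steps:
$-38 + K{\left(7,4 \right)} 13 = -38 + \frac{6}{4} \cdot 13 = -38 + 6 \cdot \frac{1}{4} \cdot 13 = -38 + \frac{3}{2} \cdot 13 = -38 + \frac{39}{2} = - \frac{37}{2}$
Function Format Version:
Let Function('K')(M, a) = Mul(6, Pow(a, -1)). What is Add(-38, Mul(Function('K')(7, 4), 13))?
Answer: Rational(-37, 2) ≈ -18.500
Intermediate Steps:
Add(-38, Mul(Function('K')(7, 4), 13)) = Add(-38, Mul(Mul(6, Pow(4, -1)), 13)) = Add(-38, Mul(Mul(6, Rational(1, 4)), 13)) = Add(-38, Mul(Rational(3, 2), 13)) = Add(-38, Rational(39, 2)) = Rational(-37, 2)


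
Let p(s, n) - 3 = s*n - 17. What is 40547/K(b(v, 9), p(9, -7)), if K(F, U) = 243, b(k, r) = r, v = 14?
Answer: 40547/243 ≈ 166.86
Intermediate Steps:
p(s, n) = -14 + n*s (p(s, n) = 3 + (s*n - 17) = 3 + (n*s - 17) = 3 + (-17 + n*s) = -14 + n*s)
40547/K(b(v, 9), p(9, -7)) = 40547/243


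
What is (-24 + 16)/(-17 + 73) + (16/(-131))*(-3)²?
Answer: -1139/917 ≈ -1.2421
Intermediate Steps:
(-24 + 16)/(-17 + 73) + (16/(-131))*(-3)² = -8/56 + (16*(-1/131))*9 = -8*1/56 - 16/131*9 = -⅐ - 144/131 = -1139/917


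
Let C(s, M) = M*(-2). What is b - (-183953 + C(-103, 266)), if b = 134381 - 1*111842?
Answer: 207024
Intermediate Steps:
C(s, M) = -2*M
b = 22539 (b = 134381 - 111842 = 22539)
b - (-183953 + C(-103, 266)) = 22539 - (-183953 - 2*266) = 22539 - (-183953 - 532) = 22539 - 1*(-184485) = 22539 + 184485 = 207024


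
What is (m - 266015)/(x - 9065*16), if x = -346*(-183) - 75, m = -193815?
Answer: 459830/81797 ≈ 5.6216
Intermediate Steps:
x = 63243 (x = 63318 - 75 = 63243)
(m - 266015)/(x - 9065*16) = (-193815 - 266015)/(63243 - 9065*16) = -459830/(63243 - 145040) = -459830/(-81797) = -459830*(-1/81797) = 459830/81797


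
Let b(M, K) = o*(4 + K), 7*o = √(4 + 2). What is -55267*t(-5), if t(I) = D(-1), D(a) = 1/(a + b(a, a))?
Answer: -2708083/5 - 1160607*√6/5 ≈ -1.1102e+6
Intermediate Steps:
o = √6/7 (o = √(4 + 2)/7 = √6/7 ≈ 0.34993)
b(M, K) = √6*(4 + K)/7 (b(M, K) = (√6/7)*(4 + K) = √6*(4 + K)/7)
D(a) = 1/(a + √6*(4 + a)/7)
t(I) = 7/(-7 + 3*√6) (t(I) = 7/(7*(-1) + √6*(4 - 1)) = 7/(-7 + √6*3) = 7/(-7 + 3*√6))
-55267*t(-5) = -55267*(49/5 + 21*√6/5) = -2708083/5 - 1160607*√6/5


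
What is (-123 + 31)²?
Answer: 8464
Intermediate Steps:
(-123 + 31)² = (-92)² = 8464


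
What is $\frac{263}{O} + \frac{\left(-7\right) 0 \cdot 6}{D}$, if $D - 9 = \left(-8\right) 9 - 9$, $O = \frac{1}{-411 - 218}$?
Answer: $-165427$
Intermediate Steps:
$O = - \frac{1}{629}$ ($O = \frac{1}{-629} = - \frac{1}{629} \approx -0.0015898$)
$D = -72$ ($D = 9 - 81 = -72$)
$\frac{263}{O} + \frac{\left(-7\right) 0 \cdot 6}{D} = \frac{263}{- \frac{1}{629}} + \frac{\left(-7\right) 0 \cdot 6}{-72} = 263 \left(-629\right) + 0 \cdot 6 \left(- \frac{1}{72}\right) = -165427 + 0 \left(- \frac{1}{72}\right) = -165427 + 0 = -165427$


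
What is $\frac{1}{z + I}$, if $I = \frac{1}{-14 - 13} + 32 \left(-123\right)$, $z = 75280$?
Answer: $\frac{27}{1926287} \approx 1.4017 \cdot 10^{-5}$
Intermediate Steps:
$I = - \frac{106273}{27}$ ($I = \frac{1}{-27} - 3936 = - \frac{1}{27} - 3936 = - \frac{106273}{27} \approx -3936.0$)
$\frac{1}{z + I} = \frac{1}{75280 - \frac{106273}{27}} = \frac{1}{\frac{1926287}{27}} = \frac{27}{1926287}$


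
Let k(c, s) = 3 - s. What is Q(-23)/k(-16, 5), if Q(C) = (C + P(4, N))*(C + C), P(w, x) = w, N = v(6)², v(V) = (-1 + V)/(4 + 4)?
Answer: -437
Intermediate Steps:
v(V) = -⅛ + V/8 (v(V) = (-1 + V)/8 = (-1 + V)*(⅛) = -⅛ + V/8)
N = 25/64 (N = (-⅛ + (⅛)*6)² = (-⅛ + ¾)² = (5/8)² = 25/64 ≈ 0.39063)
Q(C) = 2*C*(4 + C) (Q(C) = (C + 4)*(C + C) = (4 + C)*(2*C) = 2*C*(4 + C))
Q(-23)/k(-16, 5) = (2*(-23)*(4 - 23))/(3 - 1*5) = (2*(-23)*(-19))/(3 - 5) = 874/(-2) = 874*(-½) = -437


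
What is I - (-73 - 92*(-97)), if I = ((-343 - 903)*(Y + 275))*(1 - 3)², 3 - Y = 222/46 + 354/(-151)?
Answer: -4799804523/3473 ≈ -1.3820e+6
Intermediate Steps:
Y = 1800/3473 (Y = 3 - (222/46 + 354/(-151)) = 3 - (222*(1/46) + 354*(-1/151)) = 3 - (111/23 - 354/151) = 3 - 1*8619/3473 = 3 - 8619/3473 = 1800/3473 ≈ 0.51828)
I = -4769065000/3473 (I = ((-343 - 903)*(1800/3473 + 275))*(1 - 3)² = -1246*956875/3473*(-2)² = -1192266250/3473*4 = -4769065000/3473 ≈ -1.3732e+6)
I - (-73 - 92*(-97)) = -4769065000/3473 - (-73 - 92*(-97)) = -4769065000/3473 - (-73 + 8924) = -4769065000/3473 - 1*8851 = -4769065000/3473 - 8851 = -4799804523/3473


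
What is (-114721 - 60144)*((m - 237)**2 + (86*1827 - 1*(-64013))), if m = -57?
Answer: -53783402915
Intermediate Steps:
(-114721 - 60144)*((m - 237)**2 + (86*1827 - 1*(-64013))) = (-114721 - 60144)*((-57 - 237)**2 + (86*1827 - 1*(-64013))) = -174865*((-294)**2 + (157122 + 64013)) = -174865*(86436 + 221135) = -174865*307571 = -53783402915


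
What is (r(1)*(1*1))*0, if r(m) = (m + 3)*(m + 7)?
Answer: 0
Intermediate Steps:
r(m) = (3 + m)*(7 + m)
(r(1)*(1*1))*0 = ((21 + 1**2 + 10*1)*(1*1))*0 = ((21 + 1 + 10)*1)*0 = (32*1)*0 = 32*0 = 0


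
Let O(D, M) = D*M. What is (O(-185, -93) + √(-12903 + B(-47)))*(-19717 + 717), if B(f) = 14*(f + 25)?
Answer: -326895000 - 19000*I*√13211 ≈ -3.269e+8 - 2.1838e+6*I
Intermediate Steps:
B(f) = 350 + 14*f (B(f) = 14*(25 + f) = 350 + 14*f)
(O(-185, -93) + √(-12903 + B(-47)))*(-19717 + 717) = (-185*(-93) + √(-12903 + (350 + 14*(-47))))*(-19717 + 717) = (17205 + √(-12903 + (350 - 658)))*(-19000) = (17205 + √(-12903 - 308))*(-19000) = (17205 + √(-13211))*(-19000) = (17205 + I*√13211)*(-19000) = -326895000 - 19000*I*√13211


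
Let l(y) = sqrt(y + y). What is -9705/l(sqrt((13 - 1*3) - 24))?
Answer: 9705*2**(1/4)*7**(3/4)*I**(3/2)/14 ≈ -2508.6 + 2508.6*I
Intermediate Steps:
l(y) = sqrt(2)*sqrt(y) (l(y) = sqrt(2*y) = sqrt(2)*sqrt(y))
-9705/l(sqrt((13 - 1*3) - 24)) = -9705*sqrt(2)/(2*((13 - 1*3) - 24)**(1/4)) = -9705*sqrt(2)/(2*((13 - 3) - 24)**(1/4)) = -9705*sqrt(2)/(2*(10 - 24)**(1/4)) = -9705*(-(-7)**(3/4)*2**(1/4)/14) = -9705*(-2**(1/4)*7**(3/4)*I**(3/2)/14) = -(-9705)*2**(1/4)*7**(3/4)*I**(3/2)/14 = 9705*2**(1/4)*7**(3/4)*I**(3/2)/14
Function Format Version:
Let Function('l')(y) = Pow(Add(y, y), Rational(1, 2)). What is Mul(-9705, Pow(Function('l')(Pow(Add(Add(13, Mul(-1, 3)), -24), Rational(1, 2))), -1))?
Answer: Mul(Rational(9705, 14), Pow(2, Rational(1, 4)), Pow(7, Rational(3, 4)), Pow(I, Rational(3, 2))) ≈ Add(-2508.6, Mul(2508.6, I))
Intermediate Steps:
Function('l')(y) = Mul(Pow(2, Rational(1, 2)), Pow(y, Rational(1, 2))) (Function('l')(y) = Pow(Mul(2, y), Rational(1, 2)) = Mul(Pow(2, Rational(1, 2)), Pow(y, Rational(1, 2))))
Mul(-9705, Pow(Function('l')(Pow(Add(Add(13, Mul(-1, 3)), -24), Rational(1, 2))), -1)) = Mul(-9705, Pow(Mul(Pow(2, Rational(1, 2)), Pow(Pow(Add(Add(13, Mul(-1, 3)), -24), Rational(1, 2)), Rational(1, 2))), -1)) = Mul(-9705, Pow(Mul(Pow(2, Rational(1, 2)), Pow(Pow(Add(Add(13, -3), -24), Rational(1, 2)), Rational(1, 2))), -1)) = Mul(-9705, Pow(Mul(Pow(2, Rational(1, 2)), Pow(Pow(Add(10, -24), Rational(1, 2)), Rational(1, 2))), -1)) = Mul(-9705, Pow(Mul(Pow(2, Rational(1, 2)), Pow(Pow(-14, Rational(1, 2)), Rational(1, 2))), -1)) = Mul(-9705, Pow(Mul(Pow(2, Rational(1, 2)), Pow(Mul(I, Pow(14, Rational(1, 2))), Rational(1, 2))), -1)) = Mul(-9705, Pow(Mul(Pow(2, Rational(1, 2)), Mul(Pow(14, Rational(1, 4)), Pow(I, Rational(1, 2)))), -1)) = Mul(-9705, Pow(Mul(Pow(2, Rational(3, 4)), Pow(7, Rational(1, 4)), Pow(I, Rational(1, 2))), -1)) = Mul(-9705, Mul(Rational(-1, 14), Pow(2, Rational(1, 4)), Pow(7, Rational(3, 4)), Pow(I, Rational(3, 2)))) = Mul(Rational(9705, 14), Pow(2, Rational(1, 4)), Pow(7, Rational(3, 4)), Pow(I, Rational(3, 2)))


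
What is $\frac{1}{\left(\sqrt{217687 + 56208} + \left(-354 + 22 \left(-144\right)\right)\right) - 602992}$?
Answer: $- \frac{606514}{367858958301} - \frac{\sqrt{273895}}{367858958301} \approx -1.6502 \cdot 10^{-6}$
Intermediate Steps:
$\frac{1}{\left(\sqrt{217687 + 56208} + \left(-354 + 22 \left(-144\right)\right)\right) - 602992} = \frac{1}{\left(\sqrt{273895} - 3522\right) - 602992} = \frac{1}{\left(-3522 + \sqrt{273895}\right) - 602992} = \frac{1}{-606514 + \sqrt{273895}}$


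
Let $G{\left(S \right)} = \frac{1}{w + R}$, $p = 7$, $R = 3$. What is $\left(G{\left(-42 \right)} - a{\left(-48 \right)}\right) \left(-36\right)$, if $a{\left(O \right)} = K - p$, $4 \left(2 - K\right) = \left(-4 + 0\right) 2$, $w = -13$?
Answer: $- \frac{522}{5} \approx -104.4$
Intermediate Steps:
$K = 4$ ($K = 2 - \frac{\left(-4 + 0\right) 2}{4} = 2 - \frac{\left(-4\right) 2}{4} = 2 - -2 = 2 + 2 = 4$)
$a{\left(O \right)} = -3$ ($a{\left(O \right)} = 4 - 7 = -3$)
$G{\left(S \right)} = - \frac{1}{10}$ ($G{\left(S \right)} = \frac{1}{-13 + 3} = \frac{1}{-10} = - \frac{1}{10}$)
$\left(G{\left(-42 \right)} - a{\left(-48 \right)}\right) \left(-36\right) = \left(- \frac{1}{10} - -3\right) \left(-36\right) = \left(- \frac{1}{10} + 3\right) \left(-36\right) = \frac{29}{10} \left(-36\right) = - \frac{522}{5}$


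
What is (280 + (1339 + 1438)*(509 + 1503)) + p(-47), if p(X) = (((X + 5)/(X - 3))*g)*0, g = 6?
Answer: 5587604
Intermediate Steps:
p(X) = 0 (p(X) = (((X + 5)/(X - 3))*6)*0 = (((5 + X)/(-3 + X))*6)*0 = (6*(5 + X)/(-3 + X))*0 = 0)
(280 + (1339 + 1438)*(509 + 1503)) + p(-47) = (280 + (1339 + 1438)*(509 + 1503)) + 0 = (280 + 2777*2012) + 0 = (280 + 5587324) + 0 = 5587604 + 0 = 5587604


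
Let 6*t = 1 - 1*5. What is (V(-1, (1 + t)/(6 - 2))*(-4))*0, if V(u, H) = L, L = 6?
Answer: 0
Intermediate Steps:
t = -2/3 (t = (1 - 1*5)/6 = (1 - 5)/6 = (1/6)*(-4) = -2/3 ≈ -0.66667)
V(u, H) = 6
(V(-1, (1 + t)/(6 - 2))*(-4))*0 = (6*(-4))*0 = -24*0 = 0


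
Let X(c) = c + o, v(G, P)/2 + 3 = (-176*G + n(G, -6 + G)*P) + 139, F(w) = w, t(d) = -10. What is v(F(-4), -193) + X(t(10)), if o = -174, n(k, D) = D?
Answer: 5356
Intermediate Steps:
v(G, P) = 272 - 352*G + 2*P*(-6 + G) (v(G, P) = -6 + 2*((-176*G + (-6 + G)*P) + 139) = -6 + 2*((-176*G + P*(-6 + G)) + 139) = -6 + 2*(139 - 176*G + P*(-6 + G)) = -6 + (278 - 352*G + 2*P*(-6 + G)) = 272 - 352*G + 2*P*(-6 + G))
X(c) = -174 + c (X(c) = c - 174 = -174 + c)
v(F(-4), -193) + X(t(10)) = (272 - 352*(-4) + 2*(-193)*(-6 - 4)) + (-174 - 10) = (272 + 1408 + 2*(-193)*(-10)) - 184 = (272 + 1408 + 3860) - 184 = 5540 - 184 = 5356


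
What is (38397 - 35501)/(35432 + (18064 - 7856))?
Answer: 362/5705 ≈ 0.063453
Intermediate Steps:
(38397 - 35501)/(35432 + (18064 - 7856)) = 2896/(35432 + 10208) = 2896/45640 = 2896*(1/45640) = 362/5705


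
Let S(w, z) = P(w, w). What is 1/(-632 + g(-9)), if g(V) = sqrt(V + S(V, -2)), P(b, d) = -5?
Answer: -316/199719 - I*sqrt(14)/399438 ≈ -0.0015822 - 9.3673e-6*I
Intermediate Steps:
S(w, z) = -5
g(V) = sqrt(-5 + V) (g(V) = sqrt(V - 5) = sqrt(-5 + V))
1/(-632 + g(-9)) = 1/(-632 + sqrt(-5 - 9)) = 1/(-632 + sqrt(-14)) = 1/(-632 + I*sqrt(14))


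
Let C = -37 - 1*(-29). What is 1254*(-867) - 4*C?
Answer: -1087186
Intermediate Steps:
C = -8 (C = -37 + 29 = -8)
1254*(-867) - 4*C = 1254*(-867) - 4*(-8) = -1087218 + 32 = -1087186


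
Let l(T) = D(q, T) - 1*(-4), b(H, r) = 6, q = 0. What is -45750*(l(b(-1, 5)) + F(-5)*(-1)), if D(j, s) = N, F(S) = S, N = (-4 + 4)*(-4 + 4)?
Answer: -411750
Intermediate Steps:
N = 0 (N = 0*0 = 0)
D(j, s) = 0
l(T) = 4 (l(T) = 0 - 1*(-4) = 0 + 4 = 4)
-45750*(l(b(-1, 5)) + F(-5)*(-1)) = -45750*(4 - 5*(-1)) = -45750*(4 + 5) = -45750*9 = -411750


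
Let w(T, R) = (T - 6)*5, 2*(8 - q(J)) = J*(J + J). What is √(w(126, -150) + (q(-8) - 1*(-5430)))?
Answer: √5974 ≈ 77.292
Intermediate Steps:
q(J) = 8 - J² (q(J) = 8 - J*(J + J)/2 = 8 - J*2*J/2 = 8 - J²)
w(T, R) = -30 + 5*T (w(T, R) = (-6 + T)*5 = -30 + 5*T)
√(w(126, -150) + (q(-8) - 1*(-5430))) = √((-30 + 5*126) + ((8 - 1*(-8)²) - 1*(-5430))) = √((-30 + 630) + ((8 - 1*64) + 5430)) = √(600 + ((8 - 64) + 5430)) = √(600 + (-56 + 5430)) = √(600 + 5374) = √5974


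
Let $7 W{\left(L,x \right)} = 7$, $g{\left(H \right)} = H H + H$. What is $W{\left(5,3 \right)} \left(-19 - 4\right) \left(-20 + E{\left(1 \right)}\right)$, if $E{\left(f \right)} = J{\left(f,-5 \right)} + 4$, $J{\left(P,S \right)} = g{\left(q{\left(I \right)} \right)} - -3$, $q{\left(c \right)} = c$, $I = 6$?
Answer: $-667$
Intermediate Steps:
$g{\left(H \right)} = H + H^{2}$ ($g{\left(H \right)} = H^{2} + H = H + H^{2}$)
$J{\left(P,S \right)} = 45$ ($J{\left(P,S \right)} = 6 \left(1 + 6\right) - -3 = 6 \cdot 7 + 3 = 42 + 3 = 45$)
$E{\left(f \right)} = 49$ ($E{\left(f \right)} = 45 + 4 = 49$)
$W{\left(L,x \right)} = 1$ ($W{\left(L,x \right)} = \frac{1}{7} \cdot 7 = 1$)
$W{\left(5,3 \right)} \left(-19 - 4\right) \left(-20 + E{\left(1 \right)}\right) = 1 \left(-19 - 4\right) \left(-20 + 49\right) = 1 \left(\left(-23\right) 29\right) = 1 \left(-667\right) = -667$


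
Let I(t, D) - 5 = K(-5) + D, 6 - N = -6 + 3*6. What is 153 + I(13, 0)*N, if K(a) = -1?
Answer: 129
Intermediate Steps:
N = -6 (N = 6 - (-6 + 3*6) = 6 - (-6 + 18) = 6 - 1*12 = 6 - 12 = -6)
I(t, D) = 4 + D (I(t, D) = 5 + (-1 + D) = 4 + D)
153 + I(13, 0)*N = 153 + (4 + 0)*(-6) = 153 + 4*(-6) = 153 - 24 = 129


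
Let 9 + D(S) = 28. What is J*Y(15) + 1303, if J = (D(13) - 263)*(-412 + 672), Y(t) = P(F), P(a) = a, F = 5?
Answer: -315897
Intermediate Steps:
D(S) = 19 (D(S) = -9 + 28 = 19)
Y(t) = 5
J = -63440 (J = (19 - 263)*(-412 + 672) = -244*260 = -63440)
J*Y(15) + 1303 = -63440*5 + 1303 = -317200 + 1303 = -315897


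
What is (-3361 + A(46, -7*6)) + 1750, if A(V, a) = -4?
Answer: -1615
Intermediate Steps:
(-3361 + A(46, -7*6)) + 1750 = (-3361 - 4) + 1750 = -3365 + 1750 = -1615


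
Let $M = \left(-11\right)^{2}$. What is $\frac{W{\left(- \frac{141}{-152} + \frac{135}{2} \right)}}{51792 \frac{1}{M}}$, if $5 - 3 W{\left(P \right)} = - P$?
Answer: $\frac{1350481}{23617152} \approx 0.057182$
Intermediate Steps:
$W{\left(P \right)} = \frac{5}{3} + \frac{P}{3}$ ($W{\left(P \right)} = \frac{5}{3} - \frac{\left(-1\right) P}{3} = \frac{5}{3} + \frac{P}{3}$)
$M = 121$
$\frac{W{\left(- \frac{141}{-152} + \frac{135}{2} \right)}}{51792 \frac{1}{M}} = \frac{\frac{5}{3} + \frac{- \frac{141}{-152} + \frac{135}{2}}{3}}{51792 \cdot \frac{1}{121}} = \frac{\frac{5}{3} + \frac{\left(-141\right) \left(- \frac{1}{152}\right) + 135 \cdot \frac{1}{2}}{3}}{51792 \cdot \frac{1}{121}} = \frac{\frac{5}{3} + \frac{\frac{141}{152} + \frac{135}{2}}{3}}{\frac{51792}{121}} = \left(\frac{5}{3} + \frac{1}{3} \cdot \frac{10401}{152}\right) \frac{121}{51792} = \left(\frac{5}{3} + \frac{3467}{152}\right) \frac{121}{51792} = \frac{11161}{456} \cdot \frac{121}{51792} = \frac{1350481}{23617152}$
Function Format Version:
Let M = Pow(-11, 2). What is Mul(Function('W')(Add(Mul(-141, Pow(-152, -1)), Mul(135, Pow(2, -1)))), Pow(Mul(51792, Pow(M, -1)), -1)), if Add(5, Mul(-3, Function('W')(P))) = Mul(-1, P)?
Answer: Rational(1350481, 23617152) ≈ 0.057182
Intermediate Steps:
Function('W')(P) = Add(Rational(5, 3), Mul(Rational(1, 3), P)) (Function('W')(P) = Add(Rational(5, 3), Mul(Rational(-1, 3), Mul(-1, P))) = Add(Rational(5, 3), Mul(Rational(1, 3), P)))
M = 121
Mul(Function('W')(Add(Mul(-141, Pow(-152, -1)), Mul(135, Pow(2, -1)))), Pow(Mul(51792, Pow(M, -1)), -1)) = Mul(Add(Rational(5, 3), Mul(Rational(1, 3), Add(Mul(-141, Pow(-152, -1)), Mul(135, Pow(2, -1))))), Pow(Mul(51792, Pow(121, -1)), -1)) = Mul(Add(Rational(5, 3), Mul(Rational(1, 3), Add(Mul(-141, Rational(-1, 152)), Mul(135, Rational(1, 2))))), Pow(Mul(51792, Rational(1, 121)), -1)) = Mul(Add(Rational(5, 3), Mul(Rational(1, 3), Add(Rational(141, 152), Rational(135, 2)))), Pow(Rational(51792, 121), -1)) = Mul(Add(Rational(5, 3), Mul(Rational(1, 3), Rational(10401, 152))), Rational(121, 51792)) = Mul(Add(Rational(5, 3), Rational(3467, 152)), Rational(121, 51792)) = Mul(Rational(11161, 456), Rational(121, 51792)) = Rational(1350481, 23617152)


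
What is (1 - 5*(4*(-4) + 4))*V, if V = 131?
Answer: 7991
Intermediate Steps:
(1 - 5*(4*(-4) + 4))*V = (1 - 5*(4*(-4) + 4))*131 = (1 - 5*(-16 + 4))*131 = (1 - 5*(-12))*131 = (1 + 60)*131 = 61*131 = 7991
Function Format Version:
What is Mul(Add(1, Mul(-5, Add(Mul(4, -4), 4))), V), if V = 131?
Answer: 7991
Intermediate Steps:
Mul(Add(1, Mul(-5, Add(Mul(4, -4), 4))), V) = Mul(Add(1, Mul(-5, Add(Mul(4, -4), 4))), 131) = Mul(Add(1, Mul(-5, Add(-16, 4))), 131) = Mul(Add(1, Mul(-5, -12)), 131) = Mul(Add(1, 60), 131) = Mul(61, 131) = 7991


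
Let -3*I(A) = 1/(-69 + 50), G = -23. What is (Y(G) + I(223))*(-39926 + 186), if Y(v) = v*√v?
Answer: -39740/57 + 914020*I*√23 ≈ -697.19 + 4.3835e+6*I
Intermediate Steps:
Y(v) = v^(3/2)
I(A) = 1/57 (I(A) = -1/(3*(-69 + 50)) = -⅓/(-19) = -⅓*(-1/19) = 1/57)
(Y(G) + I(223))*(-39926 + 186) = ((-23)^(3/2) + 1/57)*(-39926 + 186) = (-23*I*√23 + 1/57)*(-39740) = (1/57 - 23*I*√23)*(-39740) = -39740/57 + 914020*I*√23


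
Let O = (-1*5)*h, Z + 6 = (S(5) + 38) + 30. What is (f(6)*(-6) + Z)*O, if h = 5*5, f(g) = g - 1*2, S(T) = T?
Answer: -5375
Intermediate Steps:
f(g) = -2 + g (f(g) = g - 2 = -2 + g)
h = 25
Z = 67 (Z = -6 + ((5 + 38) + 30) = -6 + (43 + 30) = -6 + 73 = 67)
O = -125 (O = -1*5*25 = -5*25 = -125)
(f(6)*(-6) + Z)*O = ((-2 + 6)*(-6) + 67)*(-125) = (4*(-6) + 67)*(-125) = (-24 + 67)*(-125) = 43*(-125) = -5375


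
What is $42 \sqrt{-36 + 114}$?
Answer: $42 \sqrt{78} \approx 370.93$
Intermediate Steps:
$42 \sqrt{-36 + 114} = 42 \sqrt{78}$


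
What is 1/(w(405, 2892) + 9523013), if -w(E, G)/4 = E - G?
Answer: 1/9532961 ≈ 1.0490e-7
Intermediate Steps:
w(E, G) = -4*E + 4*G (w(E, G) = -4*(E - G) = -4*E + 4*G)
1/(w(405, 2892) + 9523013) = 1/((-4*405 + 4*2892) + 9523013) = 1/((-1620 + 11568) + 9523013) = 1/(9948 + 9523013) = 1/9532961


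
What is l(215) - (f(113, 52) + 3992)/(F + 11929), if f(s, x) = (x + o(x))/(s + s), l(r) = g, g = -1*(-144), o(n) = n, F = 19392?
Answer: 509204164/3539273 ≈ 143.87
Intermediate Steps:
g = 144
l(r) = 144
f(s, x) = x/s (f(s, x) = (x + x)/(s + s) = (2*x)/((2*s)) = (2*x)*(1/(2*s)) = x/s)
l(215) - (f(113, 52) + 3992)/(F + 11929) = 144 - (52/113 + 3992)/(19392 + 11929) = 144 - (52*(1/113) + 3992)/31321 = 144 - (52/113 + 3992)/31321 = 144 - 451148/(113*31321) = 144 - 1*451148/3539273 = 144 - 451148/3539273 = 509204164/3539273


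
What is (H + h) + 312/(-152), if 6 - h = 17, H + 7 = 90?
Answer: 1329/19 ≈ 69.947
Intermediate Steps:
H = 83 (H = -7 + 90 = 83)
h = -11 (h = 6 - 1*17 = 6 - 17 = -11)
(H + h) + 312/(-152) = (83 - 11) + 312/(-152) = 72 + 312*(-1/152) = 72 - 39/19 = 1329/19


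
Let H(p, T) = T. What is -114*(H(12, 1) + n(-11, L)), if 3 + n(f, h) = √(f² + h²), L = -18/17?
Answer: 228 - 114*√35293/17 ≈ -1031.8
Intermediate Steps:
L = -18/17 (L = -18*1/17 = -18/17 ≈ -1.0588)
n(f, h) = -3 + √(f² + h²)
-114*(H(12, 1) + n(-11, L)) = -114*(1 + (-3 + √((-11)² + (-18/17)²))) = -114*(1 + (-3 + √(121 + 324/289))) = -114*(1 + (-3 + √(35293/289))) = -114*(1 + (-3 + √35293/17)) = -114*(-2 + √35293/17) = 228 - 114*√35293/17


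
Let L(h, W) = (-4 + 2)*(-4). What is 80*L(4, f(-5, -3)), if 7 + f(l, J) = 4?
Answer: 640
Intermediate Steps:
f(l, J) = -3 (f(l, J) = -7 + 4 = -3)
L(h, W) = 8 (L(h, W) = -2*(-4) = 8)
80*L(4, f(-5, -3)) = 80*8 = 640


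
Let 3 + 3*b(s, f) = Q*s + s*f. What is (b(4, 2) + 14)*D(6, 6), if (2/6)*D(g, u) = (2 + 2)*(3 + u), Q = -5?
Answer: 972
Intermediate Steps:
b(s, f) = -1 - 5*s/3 + f*s/3 (b(s, f) = -1 + (-5*s + s*f)/3 = -1 + (-5*s + f*s)/3 = -1 + (-5*s/3 + f*s/3) = -1 - 5*s/3 + f*s/3)
D(g, u) = 36 + 12*u (D(g, u) = 3*((2 + 2)*(3 + u)) = 3*(4*(3 + u)) = 3*(12 + 4*u) = 36 + 12*u)
(b(4, 2) + 14)*D(6, 6) = ((-1 - 5/3*4 + (⅓)*2*4) + 14)*(36 + 12*6) = ((-1 - 20/3 + 8/3) + 14)*(36 + 72) = (-5 + 14)*108 = 9*108 = 972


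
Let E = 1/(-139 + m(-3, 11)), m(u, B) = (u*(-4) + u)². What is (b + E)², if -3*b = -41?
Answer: 5640625/30276 ≈ 186.31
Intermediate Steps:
b = 41/3 (b = -⅓*(-41) = 41/3 ≈ 13.667)
m(u, B) = 9*u² (m(u, B) = (-4*u + u)² = (-3*u)² = 9*u²)
E = -1/58 (E = 1/(-139 + 9*(-3)²) = 1/(-139 + 9*9) = 1/(-139 + 81) = 1/(-58) = -1/58 ≈ -0.017241)
(b + E)² = (41/3 - 1/58)² = (2375/174)² = 5640625/30276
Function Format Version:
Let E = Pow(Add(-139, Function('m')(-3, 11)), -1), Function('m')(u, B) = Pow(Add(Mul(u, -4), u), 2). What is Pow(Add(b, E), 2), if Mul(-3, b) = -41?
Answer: Rational(5640625, 30276) ≈ 186.31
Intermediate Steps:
b = Rational(41, 3) (b = Mul(Rational(-1, 3), -41) = Rational(41, 3) ≈ 13.667)
Function('m')(u, B) = Mul(9, Pow(u, 2)) (Function('m')(u, B) = Pow(Add(Mul(-4, u), u), 2) = Pow(Mul(-3, u), 2) = Mul(9, Pow(u, 2)))
E = Rational(-1, 58) (E = Pow(Add(-139, Mul(9, Pow(-3, 2))), -1) = Pow(Add(-139, Mul(9, 9)), -1) = Pow(Add(-139, 81), -1) = Pow(-58, -1) = Rational(-1, 58) ≈ -0.017241)
Pow(Add(b, E), 2) = Pow(Add(Rational(41, 3), Rational(-1, 58)), 2) = Pow(Rational(2375, 174), 2) = Rational(5640625, 30276)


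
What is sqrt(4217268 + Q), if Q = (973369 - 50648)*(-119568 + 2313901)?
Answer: sqrt(2024761357361) ≈ 1.4229e+6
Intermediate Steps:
Q = 2024757140093 (Q = 922721*2194333 = 2024757140093)
sqrt(4217268 + Q) = sqrt(4217268 + 2024757140093) = sqrt(2024761357361)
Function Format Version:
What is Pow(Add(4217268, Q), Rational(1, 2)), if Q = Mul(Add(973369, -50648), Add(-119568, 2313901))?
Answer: Pow(2024761357361, Rational(1, 2)) ≈ 1.4229e+6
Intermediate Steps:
Q = 2024757140093 (Q = Mul(922721, 2194333) = 2024757140093)
Pow(Add(4217268, Q), Rational(1, 2)) = Pow(Add(4217268, 2024757140093), Rational(1, 2)) = Pow(2024761357361, Rational(1, 2))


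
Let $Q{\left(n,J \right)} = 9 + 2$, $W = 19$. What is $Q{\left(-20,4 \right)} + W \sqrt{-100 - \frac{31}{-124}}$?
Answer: $11 + \frac{19 i \sqrt{399}}{2} \approx 11.0 + 189.76 i$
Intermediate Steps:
$Q{\left(n,J \right)} = 11$
$Q{\left(-20,4 \right)} + W \sqrt{-100 - \frac{31}{-124}} = 11 + 19 \sqrt{-100 - \frac{31}{-124}} = 11 + 19 \sqrt{-100 - - \frac{1}{4}} = 11 + 19 \sqrt{-100 + \frac{1}{4}} = 11 + 19 \sqrt{- \frac{399}{4}} = 11 + 19 \frac{i \sqrt{399}}{2} = 11 + \frac{19 i \sqrt{399}}{2}$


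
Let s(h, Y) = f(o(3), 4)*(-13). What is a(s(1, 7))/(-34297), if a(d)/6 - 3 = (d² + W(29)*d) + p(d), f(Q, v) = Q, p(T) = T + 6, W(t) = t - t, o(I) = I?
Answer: -8946/34297 ≈ -0.26084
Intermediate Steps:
W(t) = 0
p(T) = 6 + T
s(h, Y) = -39 (s(h, Y) = 3*(-13) = -39)
a(d) = 54 + 6*d + 6*d² (a(d) = 18 + 6*((d² + 0*d) + (6 + d)) = 18 + 6*((d² + 0) + (6 + d)) = 18 + 6*(d² + (6 + d)) = 18 + 6*(6 + d + d²) = 18 + (36 + 6*d + 6*d²) = 54 + 6*d + 6*d²)
a(s(1, 7))/(-34297) = (54 + 6*(-39) + 6*(-39)²)/(-34297) = (54 - 234 + 6*1521)*(-1/34297) = (54 - 234 + 9126)*(-1/34297) = 8946*(-1/34297) = -8946/34297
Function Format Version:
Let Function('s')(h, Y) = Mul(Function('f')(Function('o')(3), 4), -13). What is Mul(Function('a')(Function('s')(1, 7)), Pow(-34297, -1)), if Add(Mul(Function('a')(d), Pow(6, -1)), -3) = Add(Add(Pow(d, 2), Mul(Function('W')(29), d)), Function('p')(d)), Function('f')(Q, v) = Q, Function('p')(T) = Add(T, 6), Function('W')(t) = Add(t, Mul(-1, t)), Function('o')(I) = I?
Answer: Rational(-8946, 34297) ≈ -0.26084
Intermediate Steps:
Function('W')(t) = 0
Function('p')(T) = Add(6, T)
Function('s')(h, Y) = -39 (Function('s')(h, Y) = Mul(3, -13) = -39)
Function('a')(d) = Add(54, Mul(6, d), Mul(6, Pow(d, 2))) (Function('a')(d) = Add(18, Mul(6, Add(Add(Pow(d, 2), Mul(0, d)), Add(6, d)))) = Add(18, Mul(6, Add(Add(Pow(d, 2), 0), Add(6, d)))) = Add(18, Mul(6, Add(Pow(d, 2), Add(6, d)))) = Add(18, Mul(6, Add(6, d, Pow(d, 2)))) = Add(18, Add(36, Mul(6, d), Mul(6, Pow(d, 2)))) = Add(54, Mul(6, d), Mul(6, Pow(d, 2))))
Mul(Function('a')(Function('s')(1, 7)), Pow(-34297, -1)) = Mul(Add(54, Mul(6, -39), Mul(6, Pow(-39, 2))), Pow(-34297, -1)) = Mul(Add(54, -234, Mul(6, 1521)), Rational(-1, 34297)) = Mul(Add(54, -234, 9126), Rational(-1, 34297)) = Mul(8946, Rational(-1, 34297)) = Rational(-8946, 34297)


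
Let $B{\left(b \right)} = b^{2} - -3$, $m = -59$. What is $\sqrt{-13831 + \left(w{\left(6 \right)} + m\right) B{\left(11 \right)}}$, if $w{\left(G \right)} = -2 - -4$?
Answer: $i \sqrt{20899} \approx 144.56 i$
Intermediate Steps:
$B{\left(b \right)} = 3 + b^{2}$ ($B{\left(b \right)} = b^{2} + 3 = 3 + b^{2}$)
$w{\left(G \right)} = 2$ ($w{\left(G \right)} = -2 + 4 = 2$)
$\sqrt{-13831 + \left(w{\left(6 \right)} + m\right) B{\left(11 \right)}} = \sqrt{-13831 + \left(2 - 59\right) \left(3 + 11^{2}\right)} = \sqrt{-13831 - 57 \left(3 + 121\right)} = \sqrt{-13831 - 7068} = \sqrt{-20899} = i \sqrt{20899}$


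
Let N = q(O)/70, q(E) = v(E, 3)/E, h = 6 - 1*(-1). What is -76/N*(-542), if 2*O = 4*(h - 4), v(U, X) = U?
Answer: 2883440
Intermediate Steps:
h = 7 (h = 6 + 1 = 7)
O = 6 (O = (4*(7 - 4))/2 = (4*3)/2 = (1/2)*12 = 6)
q(E) = 1 (q(E) = E/E = 1)
N = 1/70 ≈ 0.014286
-76/N*(-542) = -76/1/70*(-542) = -76*70*(-542) = -5320*(-542) = 2883440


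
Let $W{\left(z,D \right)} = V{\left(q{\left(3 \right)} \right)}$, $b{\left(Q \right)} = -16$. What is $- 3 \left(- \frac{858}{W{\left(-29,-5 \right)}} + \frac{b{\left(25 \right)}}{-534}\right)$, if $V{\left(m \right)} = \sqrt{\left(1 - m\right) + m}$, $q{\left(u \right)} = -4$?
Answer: $\frac{229078}{89} \approx 2573.9$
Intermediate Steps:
$V{\left(m \right)} = 1$ ($V{\left(m \right)} = \sqrt{1} = 1$)
$W{\left(z,D \right)} = 1$
$- 3 \left(- \frac{858}{W{\left(-29,-5 \right)}} + \frac{b{\left(25 \right)}}{-534}\right) = - 3 \left(- \frac{858}{1} - \frac{16}{-534}\right) = - 3 \left(\left(-858\right) 1 - - \frac{8}{267}\right) = - 3 \left(-858 + \frac{8}{267}\right) = \left(-3\right) \left(- \frac{229078}{267}\right) = \frac{229078}{89}$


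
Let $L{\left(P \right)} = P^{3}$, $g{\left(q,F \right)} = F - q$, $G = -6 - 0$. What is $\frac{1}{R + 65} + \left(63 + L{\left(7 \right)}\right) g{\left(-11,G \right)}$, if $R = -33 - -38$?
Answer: $\frac{142101}{70} \approx 2030.0$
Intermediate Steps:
$G = -6$ ($G = -6 + 0 = -6$)
$R = 5$ ($R = -33 + 38 = 5$)
$\frac{1}{R + 65} + \left(63 + L{\left(7 \right)}\right) g{\left(-11,G \right)} = \frac{1}{5 + 65} + \left(63 + 7^{3}\right) \left(-6 - -11\right) = \frac{1}{70} + \left(63 + 343\right) \left(-6 + 11\right) = \frac{1}{70} + 406 \cdot 5 = \frac{1}{70} + 2030 = \frac{142101}{70}$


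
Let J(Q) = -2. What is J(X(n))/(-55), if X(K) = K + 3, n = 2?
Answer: 2/55 ≈ 0.036364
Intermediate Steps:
X(K) = 3 + K
J(X(n))/(-55) = -2/(-55) = -2*(-1/55) = 2/55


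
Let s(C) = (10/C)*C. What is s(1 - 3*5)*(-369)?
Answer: -3690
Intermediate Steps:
s(C) = 10
s(1 - 3*5)*(-369) = 10*(-369) = -3690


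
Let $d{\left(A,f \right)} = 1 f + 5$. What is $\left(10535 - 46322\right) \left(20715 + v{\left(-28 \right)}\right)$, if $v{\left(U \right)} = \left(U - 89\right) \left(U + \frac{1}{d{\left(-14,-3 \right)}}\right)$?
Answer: $- \frac{1712944755}{2} \approx -8.5647 \cdot 10^{8}$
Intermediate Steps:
$d{\left(A,f \right)} = 5 + f$ ($d{\left(A,f \right)} = f + 5 = 5 + f$)
$v{\left(U \right)} = \left(\frac{1}{2} + U\right) \left(-89 + U\right)$ ($v{\left(U \right)} = \left(U - 89\right) \left(U + \frac{1}{5 - 3}\right) = \left(-89 + U\right) \left(U + \frac{1}{2}\right) = \left(-89 + U\right) \left(\frac{1}{2} + U\right) = \left(\frac{1}{2} + U\right) \left(-89 + U\right)$)
$\left(10535 - 46322\right) \left(20715 + v{\left(-28 \right)}\right) = \left(10535 - 46322\right) \left(20715 - \left(\frac{117}{2} + 28 \left(-89 - 28\right)\right)\right) = - 35787 \left(20715 - - \frac{6435}{2}\right) = - 35787 \left(20715 + \frac{6435}{2}\right) = \left(-35787\right) \frac{47865}{2} = - \frac{1712944755}{2}$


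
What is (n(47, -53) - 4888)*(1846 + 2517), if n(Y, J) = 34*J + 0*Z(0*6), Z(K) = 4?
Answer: -29188470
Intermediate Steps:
n(Y, J) = 34*J (n(Y, J) = 34*J + 0*4 = 34*J + 0 = 34*J)
(n(47, -53) - 4888)*(1846 + 2517) = (34*(-53) - 4888)*(1846 + 2517) = (-1802 - 4888)*4363 = -6690*4363 = -29188470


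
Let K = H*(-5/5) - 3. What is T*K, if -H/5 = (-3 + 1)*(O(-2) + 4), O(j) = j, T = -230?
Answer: 5290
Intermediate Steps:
H = 20 (H = -5*(-3 + 1)*(-2 + 4) = -(-10)*2 = -5*(-4) = 20)
K = -23 (K = 20*(-5/5) - 3 = 20*(-5*⅕) - 3 = 20*(-1) - 3 = -20 - 3 = -23)
T*K = -230*(-23) = 5290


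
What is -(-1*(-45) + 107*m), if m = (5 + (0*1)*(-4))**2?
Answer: -2720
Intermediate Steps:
m = 25 (m = (5 + 0*(-4))**2 = (5 + 0)**2 = 5**2 = 25)
-(-1*(-45) + 107*m) = -(-1*(-45) + 107*25) = -(45 + 2675) = -1*2720 = -2720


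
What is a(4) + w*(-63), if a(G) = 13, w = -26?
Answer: 1651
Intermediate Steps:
a(4) + w*(-63) = 13 - 26*(-63) = 13 + 1638 = 1651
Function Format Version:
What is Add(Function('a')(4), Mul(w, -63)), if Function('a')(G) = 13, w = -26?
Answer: 1651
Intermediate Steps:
Add(Function('a')(4), Mul(w, -63)) = Add(13, Mul(-26, -63)) = Add(13, 1638) = 1651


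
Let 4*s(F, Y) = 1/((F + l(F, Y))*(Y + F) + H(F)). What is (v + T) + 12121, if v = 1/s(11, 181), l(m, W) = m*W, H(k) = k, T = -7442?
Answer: 1542259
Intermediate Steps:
l(m, W) = W*m
s(F, Y) = 1/(4*(F + (F + Y)*(F + F*Y))) (s(F, Y) = 1/(4*((F + Y*F)*(Y + F) + F)) = 1/(4*((F + F*Y)*(F + Y) + F)) = 1/(4*((F + Y)*(F + F*Y) + F)) = 1/(4*(F + (F + Y)*(F + F*Y))))
v = 1537580 (v = 1/((¼)/(11*(1 + 11 + 181 + 181² + 11*181))) = 1/((¼)*(1/11)/(1 + 11 + 181 + 32761 + 1991)) = 1/((¼)*(1/11)/34945) = 1/((¼)*(1/11)*(1/34945)) = 1/(1/1537580) = 1537580)
(v + T) + 12121 = (1537580 - 7442) + 12121 = 1530138 + 12121 = 1542259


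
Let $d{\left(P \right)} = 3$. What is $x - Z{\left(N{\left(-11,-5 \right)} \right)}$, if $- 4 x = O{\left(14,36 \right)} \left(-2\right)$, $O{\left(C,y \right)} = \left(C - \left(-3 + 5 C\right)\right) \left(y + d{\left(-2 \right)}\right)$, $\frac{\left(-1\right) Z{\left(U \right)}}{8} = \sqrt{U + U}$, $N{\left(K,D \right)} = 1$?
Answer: $- \frac{2067}{2} + 8 \sqrt{2} \approx -1022.2$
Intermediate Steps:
$Z{\left(U \right)} = - 8 \sqrt{2} \sqrt{U}$ ($Z{\left(U \right)} = - 8 \sqrt{U + U} = - 8 \sqrt{2 U} = - 8 \sqrt{2} \sqrt{U}$)
$O{\left(C,y \right)} = \left(3 + y\right) \left(3 - 4 C\right)$ ($O{\left(C,y \right)} = \left(C - \left(-3 + 5 C\right)\right) \left(y + 3\right) = \left(3 - 4 C\right) \left(3 + y\right) = \left(3 + y\right) \left(3 - 4 C\right)$)
$x = - \frac{2067}{2}$ ($x = - \frac{\left(9 - 168 + 3 \cdot 36 - 56 \cdot 36\right) \left(-2\right)}{4} = - \frac{\left(9 - 168 + 108 - 2016\right) \left(-2\right)}{4} = - \frac{\left(-2067\right) \left(-2\right)}{4} = \left(- \frac{1}{4}\right) 4134 = - \frac{2067}{2} \approx -1033.5$)
$x - Z{\left(N{\left(-11,-5 \right)} \right)} = - \frac{2067}{2} - - 8 \sqrt{2} \sqrt{1} = - \frac{2067}{2} - \left(-8\right) \sqrt{2} \cdot 1 = - \frac{2067}{2} - - 8 \sqrt{2} = - \frac{2067}{2} + 8 \sqrt{2}$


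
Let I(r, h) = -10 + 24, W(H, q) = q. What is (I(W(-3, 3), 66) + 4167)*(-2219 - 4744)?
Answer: -29112303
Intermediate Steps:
I(r, h) = 14
(I(W(-3, 3), 66) + 4167)*(-2219 - 4744) = (14 + 4167)*(-2219 - 4744) = 4181*(-6963) = -29112303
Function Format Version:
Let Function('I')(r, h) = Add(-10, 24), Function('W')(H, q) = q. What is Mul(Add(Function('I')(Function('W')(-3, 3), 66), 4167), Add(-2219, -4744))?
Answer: -29112303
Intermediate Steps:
Function('I')(r, h) = 14
Mul(Add(Function('I')(Function('W')(-3, 3), 66), 4167), Add(-2219, -4744)) = Mul(Add(14, 4167), Add(-2219, -4744)) = Mul(4181, -6963) = -29112303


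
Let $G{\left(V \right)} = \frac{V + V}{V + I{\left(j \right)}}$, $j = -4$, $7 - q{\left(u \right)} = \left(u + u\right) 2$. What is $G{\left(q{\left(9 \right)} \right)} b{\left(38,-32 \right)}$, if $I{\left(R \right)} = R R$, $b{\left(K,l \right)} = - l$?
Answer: $\frac{1856}{13} \approx 142.77$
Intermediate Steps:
$q{\left(u \right)} = 7 - 4 u$ ($q{\left(u \right)} = 7 - \left(u + u\right) 2 = 7 - 2 u 2 = 7 - 4 u$)
$I{\left(R \right)} = R^{2}$
$G{\left(V \right)} = \frac{2 V}{16 + V}$ ($G{\left(V \right)} = \frac{V + V}{V + \left(-4\right)^{2}} = \frac{2 V}{V + 16} = \frac{2 V}{16 + V}$)
$G{\left(q{\left(9 \right)} \right)} b{\left(38,-32 \right)} = \frac{2 \left(7 - 36\right)}{16 + \left(7 - 36\right)} \left(\left(-1\right) \left(-32\right)\right) = \frac{2 \left(7 - 36\right)}{16 + \left(7 - 36\right)} 32 = 2 \left(-29\right) \frac{1}{16 - 29} \cdot 32 = 2 \left(-29\right) \frac{1}{-13} \cdot 32 = 2 \left(-29\right) \left(- \frac{1}{13}\right) 32 = \frac{58}{13} \cdot 32 = \frac{1856}{13}$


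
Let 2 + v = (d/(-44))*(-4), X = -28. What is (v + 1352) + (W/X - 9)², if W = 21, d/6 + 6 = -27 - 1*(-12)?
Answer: 252315/176 ≈ 1433.6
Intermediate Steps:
d = -126 (d = -36 + 6*(-27 - 1*(-12)) = -36 + 6*(-27 + 12) = -36 + 6*(-15) = -36 - 90 = -126)
v = -148/11 (v = -2 - 126/(-44)*(-4) = -2 - 126*(-1/44)*(-4) = -2 + (63/22)*(-4) = -2 - 126/11 = -148/11 ≈ -13.455)
(v + 1352) + (W/X - 9)² = (-148/11 + 1352) + (21/(-28) - 9)² = 14724/11 + (21*(-1/28) - 9)² = 14724/11 + (-¾ - 9)² = 14724/11 + (-39/4)² = 14724/11 + 1521/16 = 252315/176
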